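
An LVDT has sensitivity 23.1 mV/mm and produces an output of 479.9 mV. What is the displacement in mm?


Displacement = Vout / sensitivity.
d = 479.9 / 23.1
d = 20.775 mm

20.775 mm


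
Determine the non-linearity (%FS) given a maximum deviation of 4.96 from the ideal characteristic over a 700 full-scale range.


Linearity error = (max deviation / full scale) * 100%.
Linearity = (4.96 / 700) * 100
Linearity = 0.709 %FS

0.709 %FS


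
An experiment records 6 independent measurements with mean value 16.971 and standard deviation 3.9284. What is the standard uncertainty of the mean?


The standard uncertainty for Type A evaluation is u = s / sqrt(n).
u = 3.9284 / sqrt(6)
u = 3.9284 / 2.4495
u = 1.6038

1.6038


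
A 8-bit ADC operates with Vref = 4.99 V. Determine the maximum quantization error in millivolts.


The maximum quantization error is +/- LSB/2.
LSB = Vref / 2^n = 4.99 / 256 = 0.01949219 V
Max error = LSB / 2 = 0.01949219 / 2 = 0.00974609 V
Max error = 9.7461 mV

9.7461 mV


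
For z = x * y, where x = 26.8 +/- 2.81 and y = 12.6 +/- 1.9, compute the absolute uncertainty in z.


For a product z = x*y, the relative uncertainty is:
uz/z = sqrt((ux/x)^2 + (uy/y)^2)
Relative uncertainties: ux/x = 2.81/26.8 = 0.104851
uy/y = 1.9/12.6 = 0.150794
z = 26.8 * 12.6 = 337.7
uz = 337.7 * sqrt(0.104851^2 + 0.150794^2) = 62.02

62.02


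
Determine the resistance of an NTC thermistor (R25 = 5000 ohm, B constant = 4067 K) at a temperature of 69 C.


NTC thermistor equation: Rt = R25 * exp(B * (1/T - 1/T25)).
T in Kelvin: 342.15 K, T25 = 298.15 K
1/T - 1/T25 = 1/342.15 - 1/298.15 = -0.00043132
B * (1/T - 1/T25) = 4067 * -0.00043132 = -1.7542
Rt = 5000 * exp(-1.7542) = 865.2 ohm

865.2 ohm


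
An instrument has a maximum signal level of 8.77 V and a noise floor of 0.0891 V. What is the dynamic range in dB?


Dynamic range = 20 * log10(Vmax / Vnoise).
DR = 20 * log10(8.77 / 0.0891)
DR = 20 * log10(98.43)
DR = 39.86 dB

39.86 dB


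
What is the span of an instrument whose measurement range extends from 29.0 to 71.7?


Span = upper range - lower range.
Span = 71.7 - (29.0)
Span = 42.7

42.7


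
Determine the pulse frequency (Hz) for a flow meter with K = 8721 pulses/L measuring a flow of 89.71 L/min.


Frequency = K * Q / 60 (converting L/min to L/s).
f = 8721 * 89.71 / 60
f = 782360.91 / 60
f = 13039.35 Hz

13039.35 Hz


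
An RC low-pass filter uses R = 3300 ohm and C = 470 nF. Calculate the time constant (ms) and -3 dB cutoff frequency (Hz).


Time constant: tau = R * C.
tau = 3300 * 4.70e-07 = 0.001551 s
tau = 1.551 ms
Cutoff frequency: fc = 1 / (2*pi*R*C).
fc = 1 / (2*pi*0.001551) = 102.61 Hz

tau = 1.551 ms, fc = 102.61 Hz


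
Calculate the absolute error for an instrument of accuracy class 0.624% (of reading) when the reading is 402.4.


Absolute error = (accuracy% / 100) * reading.
Error = (0.624 / 100) * 402.4
Error = 0.00624 * 402.4
Error = 2.511

2.511


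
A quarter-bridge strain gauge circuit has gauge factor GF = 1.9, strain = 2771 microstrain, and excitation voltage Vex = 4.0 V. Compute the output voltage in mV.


Quarter bridge output: Vout = (GF * epsilon * Vex) / 4.
Vout = (1.9 * 2771e-6 * 4.0) / 4
Vout = 0.0210596 / 4 V
Vout = 0.0052649 V = 5.2649 mV

5.2649 mV


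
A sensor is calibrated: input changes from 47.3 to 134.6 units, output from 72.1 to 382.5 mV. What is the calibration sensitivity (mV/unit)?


Sensitivity = (y2 - y1) / (x2 - x1).
S = (382.5 - 72.1) / (134.6 - 47.3)
S = 310.4 / 87.3
S = 3.5556 mV/unit

3.5556 mV/unit


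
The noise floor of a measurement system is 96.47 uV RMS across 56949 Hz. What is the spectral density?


Noise spectral density = Vrms / sqrt(BW).
NSD = 96.47 / sqrt(56949)
NSD = 96.47 / 238.6399
NSD = 0.4042 uV/sqrt(Hz)

0.4042 uV/sqrt(Hz)


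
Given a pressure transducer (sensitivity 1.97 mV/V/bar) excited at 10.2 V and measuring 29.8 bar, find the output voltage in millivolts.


Output = sensitivity * Vex * P.
Vout = 1.97 * 10.2 * 29.8
Vout = 20.094 * 29.8
Vout = 598.8 mV

598.8 mV


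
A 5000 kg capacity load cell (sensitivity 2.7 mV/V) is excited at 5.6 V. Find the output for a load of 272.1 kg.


Vout = rated_output * Vex * (load / capacity).
Vout = 2.7 * 5.6 * (272.1 / 5000)
Vout = 2.7 * 5.6 * 0.05442
Vout = 0.823 mV

0.823 mV


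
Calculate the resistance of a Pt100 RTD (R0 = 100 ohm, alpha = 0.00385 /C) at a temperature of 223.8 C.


The RTD equation: Rt = R0 * (1 + alpha * T).
Rt = 100 * (1 + 0.00385 * 223.8)
Rt = 100 * (1 + 0.86163)
Rt = 100 * 1.86163
Rt = 186.163 ohm

186.163 ohm


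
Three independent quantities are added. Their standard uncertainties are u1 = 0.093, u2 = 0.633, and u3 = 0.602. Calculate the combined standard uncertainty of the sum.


For a sum of independent quantities, uc = sqrt(u1^2 + u2^2 + u3^2).
uc = sqrt(0.093^2 + 0.633^2 + 0.602^2)
uc = sqrt(0.008649 + 0.400689 + 0.362404)
uc = 0.8785

0.8785


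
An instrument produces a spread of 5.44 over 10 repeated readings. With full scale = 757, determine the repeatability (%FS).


Repeatability = (spread / full scale) * 100%.
R = (5.44 / 757) * 100
R = 0.719 %FS

0.719 %FS


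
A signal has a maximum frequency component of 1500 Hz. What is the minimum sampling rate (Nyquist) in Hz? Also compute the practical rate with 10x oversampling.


By Nyquist theorem, fs_min = 2 * fmax.
fs_min = 2 * 1500 = 3000 Hz
Practical rate = 10 * fs_min = 10 * 3000 = 30000 Hz

fs_min = 3000 Hz, fs_practical = 30000 Hz


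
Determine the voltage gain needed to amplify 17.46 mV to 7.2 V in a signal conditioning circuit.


Gain = Vout / Vin (converting to same units).
G = 7.2 V / 17.46 mV
G = 7200.0 mV / 17.46 mV
G = 412.37

412.37


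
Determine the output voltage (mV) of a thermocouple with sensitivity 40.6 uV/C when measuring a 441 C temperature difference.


The thermocouple output V = sensitivity * dT.
V = 40.6 uV/C * 441 C
V = 17904.6 uV
V = 17.905 mV

17.905 mV


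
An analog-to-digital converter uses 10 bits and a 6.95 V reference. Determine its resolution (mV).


The resolution (LSB) of an ADC is Vref / 2^n.
LSB = 6.95 / 2^10
LSB = 6.95 / 1024
LSB = 0.00678711 V = 6.78710938 mV

6.78710938 mV


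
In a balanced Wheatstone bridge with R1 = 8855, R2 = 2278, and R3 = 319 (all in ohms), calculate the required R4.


At balance: R1*R4 = R2*R3, so R4 = R2*R3/R1.
R4 = 2278 * 319 / 8855
R4 = 726682 / 8855
R4 = 82.06 ohm

82.06 ohm


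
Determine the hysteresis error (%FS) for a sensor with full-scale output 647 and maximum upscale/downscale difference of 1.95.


Hysteresis = (max difference / full scale) * 100%.
H = (1.95 / 647) * 100
H = 0.301 %FS

0.301 %FS


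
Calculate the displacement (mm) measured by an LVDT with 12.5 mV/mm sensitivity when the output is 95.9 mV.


Displacement = Vout / sensitivity.
d = 95.9 / 12.5
d = 7.672 mm

7.672 mm


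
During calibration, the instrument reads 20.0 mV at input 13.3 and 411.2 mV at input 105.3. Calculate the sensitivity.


Sensitivity = (y2 - y1) / (x2 - x1).
S = (411.2 - 20.0) / (105.3 - 13.3)
S = 391.2 / 92.0
S = 4.2522 mV/unit

4.2522 mV/unit


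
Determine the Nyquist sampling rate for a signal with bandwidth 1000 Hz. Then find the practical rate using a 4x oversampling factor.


By Nyquist theorem, fs_min = 2 * fmax.
fs_min = 2 * 1000 = 2000 Hz
Practical rate = 4 * fs_min = 4 * 2000 = 8000 Hz

fs_min = 2000 Hz, fs_practical = 8000 Hz


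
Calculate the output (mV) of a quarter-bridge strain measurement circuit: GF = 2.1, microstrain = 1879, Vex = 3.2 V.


Quarter bridge output: Vout = (GF * epsilon * Vex) / 4.
Vout = (2.1 * 1879e-6 * 3.2) / 4
Vout = 0.01262688 / 4 V
Vout = 0.00315672 V = 3.1567 mV

3.1567 mV


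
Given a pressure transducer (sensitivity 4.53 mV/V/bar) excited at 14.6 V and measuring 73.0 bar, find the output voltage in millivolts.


Output = sensitivity * Vex * P.
Vout = 4.53 * 14.6 * 73.0
Vout = 66.138 * 73.0
Vout = 4828.07 mV

4828.07 mV


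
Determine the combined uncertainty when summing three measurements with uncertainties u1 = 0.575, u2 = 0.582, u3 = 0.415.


For a sum of independent quantities, uc = sqrt(u1^2 + u2^2 + u3^2).
uc = sqrt(0.575^2 + 0.582^2 + 0.415^2)
uc = sqrt(0.330625 + 0.338724 + 0.172225)
uc = 0.9174

0.9174


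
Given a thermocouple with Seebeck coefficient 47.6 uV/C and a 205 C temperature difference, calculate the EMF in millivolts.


The thermocouple output V = sensitivity * dT.
V = 47.6 uV/C * 205 C
V = 9758.0 uV
V = 9.758 mV

9.758 mV


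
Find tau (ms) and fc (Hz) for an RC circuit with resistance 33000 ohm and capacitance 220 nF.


Time constant: tau = R * C.
tau = 33000 * 2.20e-07 = 0.00726 s
tau = 7.26 ms
Cutoff frequency: fc = 1 / (2*pi*R*C).
fc = 1 / (2*pi*0.00726) = 21.92 Hz

tau = 7.26 ms, fc = 21.92 Hz


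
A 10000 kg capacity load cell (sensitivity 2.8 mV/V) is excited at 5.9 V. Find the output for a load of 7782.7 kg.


Vout = rated_output * Vex * (load / capacity).
Vout = 2.8 * 5.9 * (7782.7 / 10000)
Vout = 2.8 * 5.9 * 0.77827
Vout = 12.857 mV

12.857 mV


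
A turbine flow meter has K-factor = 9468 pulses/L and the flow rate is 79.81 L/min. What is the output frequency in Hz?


Frequency = K * Q / 60 (converting L/min to L/s).
f = 9468 * 79.81 / 60
f = 755641.08 / 60
f = 12594.02 Hz

12594.02 Hz


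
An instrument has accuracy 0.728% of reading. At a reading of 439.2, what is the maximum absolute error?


Absolute error = (accuracy% / 100) * reading.
Error = (0.728 / 100) * 439.2
Error = 0.00728 * 439.2
Error = 3.1974

3.1974


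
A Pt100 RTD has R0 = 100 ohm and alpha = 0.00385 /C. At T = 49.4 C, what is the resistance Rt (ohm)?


The RTD equation: Rt = R0 * (1 + alpha * T).
Rt = 100 * (1 + 0.00385 * 49.4)
Rt = 100 * (1 + 0.19019)
Rt = 100 * 1.19019
Rt = 119.019 ohm

119.019 ohm


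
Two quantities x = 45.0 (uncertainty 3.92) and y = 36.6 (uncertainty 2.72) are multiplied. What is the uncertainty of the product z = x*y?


For a product z = x*y, the relative uncertainty is:
uz/z = sqrt((ux/x)^2 + (uy/y)^2)
Relative uncertainties: ux/x = 3.92/45.0 = 0.087111
uy/y = 2.72/36.6 = 0.074317
z = 45.0 * 36.6 = 1647.0
uz = 1647.0 * sqrt(0.087111^2 + 0.074317^2) = 188.589

188.589


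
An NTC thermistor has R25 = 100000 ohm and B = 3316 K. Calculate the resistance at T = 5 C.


NTC thermistor equation: Rt = R25 * exp(B * (1/T - 1/T25)).
T in Kelvin: 278.15 K, T25 = 298.15 K
1/T - 1/T25 = 1/278.15 - 1/298.15 = 0.00024117
B * (1/T - 1/T25) = 3316 * 0.00024117 = 0.7997
Rt = 100000 * exp(0.7997) = 222488.8 ohm

222488.8 ohm


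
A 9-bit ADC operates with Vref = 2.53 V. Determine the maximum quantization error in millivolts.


The maximum quantization error is +/- LSB/2.
LSB = Vref / 2^n = 2.53 / 512 = 0.00494141 V
Max error = LSB / 2 = 0.00494141 / 2 = 0.0024707 V
Max error = 2.4707 mV

2.4707 mV


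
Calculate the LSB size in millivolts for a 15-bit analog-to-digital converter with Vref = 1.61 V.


The resolution (LSB) of an ADC is Vref / 2^n.
LSB = 1.61 / 2^15
LSB = 1.61 / 32768
LSB = 4.913e-05 V = 0.0491333 mV

0.0491333 mV


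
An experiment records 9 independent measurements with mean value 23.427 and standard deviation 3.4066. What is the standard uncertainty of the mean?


The standard uncertainty for Type A evaluation is u = s / sqrt(n).
u = 3.4066 / sqrt(9)
u = 3.4066 / 3.0
u = 1.1355

1.1355


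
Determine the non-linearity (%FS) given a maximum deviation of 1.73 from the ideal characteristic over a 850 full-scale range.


Linearity error = (max deviation / full scale) * 100%.
Linearity = (1.73 / 850) * 100
Linearity = 0.204 %FS

0.204 %FS


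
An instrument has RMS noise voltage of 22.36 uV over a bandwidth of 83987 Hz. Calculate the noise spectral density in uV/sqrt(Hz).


Noise spectral density = Vrms / sqrt(BW).
NSD = 22.36 / sqrt(83987)
NSD = 22.36 / 289.8051
NSD = 0.0772 uV/sqrt(Hz)

0.0772 uV/sqrt(Hz)


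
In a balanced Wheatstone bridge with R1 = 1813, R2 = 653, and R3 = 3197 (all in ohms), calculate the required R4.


At balance: R1*R4 = R2*R3, so R4 = R2*R3/R1.
R4 = 653 * 3197 / 1813
R4 = 2087641 / 1813
R4 = 1151.48 ohm

1151.48 ohm


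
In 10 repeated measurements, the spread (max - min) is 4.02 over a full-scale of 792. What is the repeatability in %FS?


Repeatability = (spread / full scale) * 100%.
R = (4.02 / 792) * 100
R = 0.508 %FS

0.508 %FS


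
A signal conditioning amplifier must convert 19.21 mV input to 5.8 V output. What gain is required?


Gain = Vout / Vin (converting to same units).
G = 5.8 V / 19.21 mV
G = 5800.0 mV / 19.21 mV
G = 301.93

301.93


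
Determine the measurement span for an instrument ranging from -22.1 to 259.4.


Span = upper range - lower range.
Span = 259.4 - (-22.1)
Span = 281.5

281.5


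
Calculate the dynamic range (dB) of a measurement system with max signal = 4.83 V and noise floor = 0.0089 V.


Dynamic range = 20 * log10(Vmax / Vnoise).
DR = 20 * log10(4.83 / 0.0089)
DR = 20 * log10(542.7)
DR = 54.69 dB

54.69 dB


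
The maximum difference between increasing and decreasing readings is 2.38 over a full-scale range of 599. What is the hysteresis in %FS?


Hysteresis = (max difference / full scale) * 100%.
H = (2.38 / 599) * 100
H = 0.397 %FS

0.397 %FS


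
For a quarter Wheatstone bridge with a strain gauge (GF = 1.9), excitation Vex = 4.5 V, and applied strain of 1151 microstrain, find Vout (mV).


Quarter bridge output: Vout = (GF * epsilon * Vex) / 4.
Vout = (1.9 * 1151e-6 * 4.5) / 4
Vout = 0.00984105 / 4 V
Vout = 0.00246026 V = 2.4603 mV

2.4603 mV


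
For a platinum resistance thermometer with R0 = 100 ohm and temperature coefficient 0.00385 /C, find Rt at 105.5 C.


The RTD equation: Rt = R0 * (1 + alpha * T).
Rt = 100 * (1 + 0.00385 * 105.5)
Rt = 100 * (1 + 0.406175)
Rt = 100 * 1.406175
Rt = 140.618 ohm

140.618 ohm


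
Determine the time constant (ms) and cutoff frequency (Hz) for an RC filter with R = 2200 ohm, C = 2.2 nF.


Time constant: tau = R * C.
tau = 2200 * 2.20e-09 = 4.84e-06 s
tau = 0.0048 ms
Cutoff frequency: fc = 1 / (2*pi*R*C).
fc = 1 / (2*pi*4.84e-06) = 32883.25 Hz

tau = 0.0048 ms, fc = 32883.25 Hz


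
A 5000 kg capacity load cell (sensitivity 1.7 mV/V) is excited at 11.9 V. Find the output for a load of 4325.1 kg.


Vout = rated_output * Vex * (load / capacity).
Vout = 1.7 * 11.9 * (4325.1 / 5000)
Vout = 1.7 * 11.9 * 0.86502
Vout = 17.499 mV

17.499 mV


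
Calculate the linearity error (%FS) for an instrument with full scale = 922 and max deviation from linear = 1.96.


Linearity error = (max deviation / full scale) * 100%.
Linearity = (1.96 / 922) * 100
Linearity = 0.213 %FS

0.213 %FS


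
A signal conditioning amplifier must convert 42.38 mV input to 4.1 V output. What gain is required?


Gain = Vout / Vin (converting to same units).
G = 4.1 V / 42.38 mV
G = 4100.0 mV / 42.38 mV
G = 96.74

96.74


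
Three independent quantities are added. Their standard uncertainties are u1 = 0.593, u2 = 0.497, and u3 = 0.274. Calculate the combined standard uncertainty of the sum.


For a sum of independent quantities, uc = sqrt(u1^2 + u2^2 + u3^2).
uc = sqrt(0.593^2 + 0.497^2 + 0.274^2)
uc = sqrt(0.351649 + 0.247009 + 0.075076)
uc = 0.8208

0.8208


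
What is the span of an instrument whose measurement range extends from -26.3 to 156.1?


Span = upper range - lower range.
Span = 156.1 - (-26.3)
Span = 182.4

182.4


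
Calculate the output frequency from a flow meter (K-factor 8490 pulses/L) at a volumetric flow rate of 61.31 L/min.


Frequency = K * Q / 60 (converting L/min to L/s).
f = 8490 * 61.31 / 60
f = 520521.9 / 60
f = 8675.36 Hz

8675.36 Hz


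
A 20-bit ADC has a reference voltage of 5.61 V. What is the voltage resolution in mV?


The resolution (LSB) of an ADC is Vref / 2^n.
LSB = 5.61 / 2^20
LSB = 5.61 / 1048576
LSB = 5.35e-06 V = 0.00535011 mV

0.00535011 mV


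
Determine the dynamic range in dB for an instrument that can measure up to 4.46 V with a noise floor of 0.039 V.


Dynamic range = 20 * log10(Vmax / Vnoise).
DR = 20 * log10(4.46 / 0.039)
DR = 20 * log10(114.36)
DR = 41.17 dB

41.17 dB


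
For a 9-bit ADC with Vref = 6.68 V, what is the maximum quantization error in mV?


The maximum quantization error is +/- LSB/2.
LSB = Vref / 2^n = 6.68 / 512 = 0.01304687 V
Max error = LSB / 2 = 0.01304687 / 2 = 0.00652344 V
Max error = 6.5234 mV

6.5234 mV


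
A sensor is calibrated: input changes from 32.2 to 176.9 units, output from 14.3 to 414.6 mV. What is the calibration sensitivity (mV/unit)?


Sensitivity = (y2 - y1) / (x2 - x1).
S = (414.6 - 14.3) / (176.9 - 32.2)
S = 400.3 / 144.7
S = 2.7664 mV/unit

2.7664 mV/unit


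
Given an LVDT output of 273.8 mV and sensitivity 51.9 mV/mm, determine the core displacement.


Displacement = Vout / sensitivity.
d = 273.8 / 51.9
d = 5.276 mm

5.276 mm


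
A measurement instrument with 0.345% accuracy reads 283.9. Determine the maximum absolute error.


Absolute error = (accuracy% / 100) * reading.
Error = (0.345 / 100) * 283.9
Error = 0.00345 * 283.9
Error = 0.9795

0.9795


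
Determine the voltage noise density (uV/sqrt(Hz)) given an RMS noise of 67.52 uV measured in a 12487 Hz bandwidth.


Noise spectral density = Vrms / sqrt(BW).
NSD = 67.52 / sqrt(12487)
NSD = 67.52 / 111.7452
NSD = 0.6042 uV/sqrt(Hz)

0.6042 uV/sqrt(Hz)


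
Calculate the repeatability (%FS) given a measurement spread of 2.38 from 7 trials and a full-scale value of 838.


Repeatability = (spread / full scale) * 100%.
R = (2.38 / 838) * 100
R = 0.284 %FS

0.284 %FS


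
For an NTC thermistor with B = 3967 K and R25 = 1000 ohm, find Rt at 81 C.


NTC thermistor equation: Rt = R25 * exp(B * (1/T - 1/T25)).
T in Kelvin: 354.15 K, T25 = 298.15 K
1/T - 1/T25 = 1/354.15 - 1/298.15 = -0.00053035
B * (1/T - 1/T25) = 3967 * -0.00053035 = -2.1039
Rt = 1000 * exp(-2.1039) = 122.0 ohm

122.0 ohm


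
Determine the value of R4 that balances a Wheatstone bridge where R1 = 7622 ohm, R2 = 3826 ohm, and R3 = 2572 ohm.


At balance: R1*R4 = R2*R3, so R4 = R2*R3/R1.
R4 = 3826 * 2572 / 7622
R4 = 9840472 / 7622
R4 = 1291.06 ohm

1291.06 ohm


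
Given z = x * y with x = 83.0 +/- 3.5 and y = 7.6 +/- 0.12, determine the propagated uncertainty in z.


For a product z = x*y, the relative uncertainty is:
uz/z = sqrt((ux/x)^2 + (uy/y)^2)
Relative uncertainties: ux/x = 3.5/83.0 = 0.042169
uy/y = 0.12/7.6 = 0.015789
z = 83.0 * 7.6 = 630.8
uz = 630.8 * sqrt(0.042169^2 + 0.015789^2) = 28.404

28.404


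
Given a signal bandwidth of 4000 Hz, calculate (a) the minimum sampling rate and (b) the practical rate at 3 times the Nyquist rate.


By Nyquist theorem, fs_min = 2 * fmax.
fs_min = 2 * 4000 = 8000 Hz
Practical rate = 3 * fs_min = 3 * 8000 = 24000 Hz

fs_min = 8000 Hz, fs_practical = 24000 Hz


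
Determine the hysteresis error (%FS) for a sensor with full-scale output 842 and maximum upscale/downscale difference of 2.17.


Hysteresis = (max difference / full scale) * 100%.
H = (2.17 / 842) * 100
H = 0.258 %FS

0.258 %FS


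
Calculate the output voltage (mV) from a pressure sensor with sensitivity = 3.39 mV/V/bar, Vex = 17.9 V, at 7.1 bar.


Output = sensitivity * Vex * P.
Vout = 3.39 * 17.9 * 7.1
Vout = 60.681 * 7.1
Vout = 430.84 mV

430.84 mV


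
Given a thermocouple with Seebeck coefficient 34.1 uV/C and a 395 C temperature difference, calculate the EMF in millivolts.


The thermocouple output V = sensitivity * dT.
V = 34.1 uV/C * 395 C
V = 13469.5 uV
V = 13.47 mV

13.47 mV


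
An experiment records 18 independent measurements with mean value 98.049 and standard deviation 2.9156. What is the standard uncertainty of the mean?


The standard uncertainty for Type A evaluation is u = s / sqrt(n).
u = 2.9156 / sqrt(18)
u = 2.9156 / 4.2426
u = 0.6872

0.6872


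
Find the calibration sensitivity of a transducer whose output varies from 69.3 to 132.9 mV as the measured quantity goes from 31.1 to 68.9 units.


Sensitivity = (y2 - y1) / (x2 - x1).
S = (132.9 - 69.3) / (68.9 - 31.1)
S = 63.6 / 37.8
S = 1.6825 mV/unit

1.6825 mV/unit


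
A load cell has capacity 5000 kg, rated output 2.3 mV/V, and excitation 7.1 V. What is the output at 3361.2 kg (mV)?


Vout = rated_output * Vex * (load / capacity).
Vout = 2.3 * 7.1 * (3361.2 / 5000)
Vout = 2.3 * 7.1 * 0.67224
Vout = 10.978 mV

10.978 mV


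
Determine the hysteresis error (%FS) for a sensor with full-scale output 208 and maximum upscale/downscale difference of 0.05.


Hysteresis = (max difference / full scale) * 100%.
H = (0.05 / 208) * 100
H = 0.024 %FS

0.024 %FS


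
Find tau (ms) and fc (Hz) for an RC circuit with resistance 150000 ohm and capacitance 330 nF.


Time constant: tau = R * C.
tau = 150000 * 3.30e-07 = 0.0495 s
tau = 49.5 ms
Cutoff frequency: fc = 1 / (2*pi*R*C).
fc = 1 / (2*pi*0.0495) = 3.22 Hz

tau = 49.5 ms, fc = 3.22 Hz


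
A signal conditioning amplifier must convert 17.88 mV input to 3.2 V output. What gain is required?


Gain = Vout / Vin (converting to same units).
G = 3.2 V / 17.88 mV
G = 3200.0 mV / 17.88 mV
G = 178.97

178.97


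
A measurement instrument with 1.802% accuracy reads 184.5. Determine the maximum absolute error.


Absolute error = (accuracy% / 100) * reading.
Error = (1.802 / 100) * 184.5
Error = 0.01802 * 184.5
Error = 3.3247

3.3247


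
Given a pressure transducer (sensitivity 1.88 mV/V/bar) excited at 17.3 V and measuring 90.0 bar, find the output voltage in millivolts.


Output = sensitivity * Vex * P.
Vout = 1.88 * 17.3 * 90.0
Vout = 32.524 * 90.0
Vout = 2927.16 mV

2927.16 mV


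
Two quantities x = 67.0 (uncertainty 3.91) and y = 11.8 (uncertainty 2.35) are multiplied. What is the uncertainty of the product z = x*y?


For a product z = x*y, the relative uncertainty is:
uz/z = sqrt((ux/x)^2 + (uy/y)^2)
Relative uncertainties: ux/x = 3.91/67.0 = 0.058358
uy/y = 2.35/11.8 = 0.199153
z = 67.0 * 11.8 = 790.6
uz = 790.6 * sqrt(0.058358^2 + 0.199153^2) = 164.071

164.071


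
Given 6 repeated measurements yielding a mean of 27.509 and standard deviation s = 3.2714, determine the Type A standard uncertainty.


The standard uncertainty for Type A evaluation is u = s / sqrt(n).
u = 3.2714 / sqrt(6)
u = 3.2714 / 2.4495
u = 1.3355

1.3355


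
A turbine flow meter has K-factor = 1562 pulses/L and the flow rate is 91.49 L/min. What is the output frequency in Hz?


Frequency = K * Q / 60 (converting L/min to L/s).
f = 1562 * 91.49 / 60
f = 142907.38 / 60
f = 2381.79 Hz

2381.79 Hz


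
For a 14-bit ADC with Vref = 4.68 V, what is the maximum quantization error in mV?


The maximum quantization error is +/- LSB/2.
LSB = Vref / 2^n = 4.68 / 16384 = 0.00028564 V
Max error = LSB / 2 = 0.00028564 / 2 = 0.00014282 V
Max error = 0.1428 mV

0.1428 mV


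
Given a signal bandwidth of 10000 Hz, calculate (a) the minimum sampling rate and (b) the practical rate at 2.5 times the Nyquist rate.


By Nyquist theorem, fs_min = 2 * fmax.
fs_min = 2 * 10000 = 20000 Hz
Practical rate = 2.5 * fs_min = 2.5 * 20000 = 50000 Hz

fs_min = 20000 Hz, fs_practical = 50000 Hz


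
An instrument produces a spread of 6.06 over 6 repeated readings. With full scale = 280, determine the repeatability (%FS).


Repeatability = (spread / full scale) * 100%.
R = (6.06 / 280) * 100
R = 2.164 %FS

2.164 %FS


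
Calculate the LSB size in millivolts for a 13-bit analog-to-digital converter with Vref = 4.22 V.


The resolution (LSB) of an ADC is Vref / 2^n.
LSB = 4.22 / 2^13
LSB = 4.22 / 8192
LSB = 0.00051514 V = 0.51513672 mV

0.51513672 mV


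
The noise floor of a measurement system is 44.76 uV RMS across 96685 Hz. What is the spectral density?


Noise spectral density = Vrms / sqrt(BW).
NSD = 44.76 / sqrt(96685)
NSD = 44.76 / 310.9421
NSD = 0.1439 uV/sqrt(Hz)

0.1439 uV/sqrt(Hz)


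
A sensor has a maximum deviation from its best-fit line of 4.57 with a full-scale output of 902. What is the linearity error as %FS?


Linearity error = (max deviation / full scale) * 100%.
Linearity = (4.57 / 902) * 100
Linearity = 0.507 %FS

0.507 %FS


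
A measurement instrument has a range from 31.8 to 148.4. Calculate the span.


Span = upper range - lower range.
Span = 148.4 - (31.8)
Span = 116.6

116.6


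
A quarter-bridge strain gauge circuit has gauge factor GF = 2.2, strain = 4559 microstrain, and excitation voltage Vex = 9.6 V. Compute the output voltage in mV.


Quarter bridge output: Vout = (GF * epsilon * Vex) / 4.
Vout = (2.2 * 4559e-6 * 9.6) / 4
Vout = 0.09628608 / 4 V
Vout = 0.02407152 V = 24.0715 mV

24.0715 mV


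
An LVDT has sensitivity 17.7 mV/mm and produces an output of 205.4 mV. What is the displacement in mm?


Displacement = Vout / sensitivity.
d = 205.4 / 17.7
d = 11.605 mm

11.605 mm


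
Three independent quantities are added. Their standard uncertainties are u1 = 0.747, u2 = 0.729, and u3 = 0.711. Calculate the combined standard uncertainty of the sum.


For a sum of independent quantities, uc = sqrt(u1^2 + u2^2 + u3^2).
uc = sqrt(0.747^2 + 0.729^2 + 0.711^2)
uc = sqrt(0.558009 + 0.531441 + 0.505521)
uc = 1.2629

1.2629


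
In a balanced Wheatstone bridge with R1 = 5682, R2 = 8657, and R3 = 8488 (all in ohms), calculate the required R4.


At balance: R1*R4 = R2*R3, so R4 = R2*R3/R1.
R4 = 8657 * 8488 / 5682
R4 = 73480616 / 5682
R4 = 12932.17 ohm

12932.17 ohm


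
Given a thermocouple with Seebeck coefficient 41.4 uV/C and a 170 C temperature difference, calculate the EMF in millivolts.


The thermocouple output V = sensitivity * dT.
V = 41.4 uV/C * 170 C
V = 7038.0 uV
V = 7.038 mV

7.038 mV


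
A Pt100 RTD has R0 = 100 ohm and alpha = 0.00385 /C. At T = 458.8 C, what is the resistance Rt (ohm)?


The RTD equation: Rt = R0 * (1 + alpha * T).
Rt = 100 * (1 + 0.00385 * 458.8)
Rt = 100 * (1 + 1.76638)
Rt = 100 * 2.76638
Rt = 276.638 ohm

276.638 ohm


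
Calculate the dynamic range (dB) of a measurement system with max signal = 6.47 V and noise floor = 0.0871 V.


Dynamic range = 20 * log10(Vmax / Vnoise).
DR = 20 * log10(6.47 / 0.0871)
DR = 20 * log10(74.28)
DR = 37.42 dB

37.42 dB


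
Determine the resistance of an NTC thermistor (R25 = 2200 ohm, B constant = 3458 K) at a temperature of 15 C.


NTC thermistor equation: Rt = R25 * exp(B * (1/T - 1/T25)).
T in Kelvin: 288.15 K, T25 = 298.15 K
1/T - 1/T25 = 1/288.15 - 1/298.15 = 0.0001164
B * (1/T - 1/T25) = 3458 * 0.0001164 = 0.4025
Rt = 2200 * exp(0.4025) = 3290.2 ohm

3290.2 ohm


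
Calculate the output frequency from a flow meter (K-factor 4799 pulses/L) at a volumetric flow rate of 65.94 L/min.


Frequency = K * Q / 60 (converting L/min to L/s).
f = 4799 * 65.94 / 60
f = 316446.06 / 60
f = 5274.1 Hz

5274.1 Hz


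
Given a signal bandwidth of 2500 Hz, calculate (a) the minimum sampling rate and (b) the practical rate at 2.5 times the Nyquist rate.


By Nyquist theorem, fs_min = 2 * fmax.
fs_min = 2 * 2500 = 5000 Hz
Practical rate = 2.5 * fs_min = 2.5 * 5000 = 12500 Hz

fs_min = 5000 Hz, fs_practical = 12500 Hz


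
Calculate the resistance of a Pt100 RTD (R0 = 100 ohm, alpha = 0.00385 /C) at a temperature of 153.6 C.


The RTD equation: Rt = R0 * (1 + alpha * T).
Rt = 100 * (1 + 0.00385 * 153.6)
Rt = 100 * (1 + 0.59136)
Rt = 100 * 1.59136
Rt = 159.136 ohm

159.136 ohm


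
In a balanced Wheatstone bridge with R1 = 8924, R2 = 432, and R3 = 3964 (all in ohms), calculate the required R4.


At balance: R1*R4 = R2*R3, so R4 = R2*R3/R1.
R4 = 432 * 3964 / 8924
R4 = 1712448 / 8924
R4 = 191.89 ohm

191.89 ohm


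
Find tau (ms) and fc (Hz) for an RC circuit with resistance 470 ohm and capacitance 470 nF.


Time constant: tau = R * C.
tau = 470 * 4.70e-07 = 0.0002209 s
tau = 0.2209 ms
Cutoff frequency: fc = 1 / (2*pi*R*C).
fc = 1 / (2*pi*0.0002209) = 720.48 Hz

tau = 0.2209 ms, fc = 720.48 Hz


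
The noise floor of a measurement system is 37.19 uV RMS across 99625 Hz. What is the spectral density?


Noise spectral density = Vrms / sqrt(BW).
NSD = 37.19 / sqrt(99625)
NSD = 37.19 / 315.6343
NSD = 0.1178 uV/sqrt(Hz)

0.1178 uV/sqrt(Hz)


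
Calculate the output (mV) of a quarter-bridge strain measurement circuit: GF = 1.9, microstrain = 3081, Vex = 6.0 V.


Quarter bridge output: Vout = (GF * epsilon * Vex) / 4.
Vout = (1.9 * 3081e-6 * 6.0) / 4
Vout = 0.0351234 / 4 V
Vout = 0.00878085 V = 8.7808 mV

8.7808 mV


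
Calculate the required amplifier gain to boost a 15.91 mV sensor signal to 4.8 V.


Gain = Vout / Vin (converting to same units).
G = 4.8 V / 15.91 mV
G = 4800.0 mV / 15.91 mV
G = 301.7

301.7


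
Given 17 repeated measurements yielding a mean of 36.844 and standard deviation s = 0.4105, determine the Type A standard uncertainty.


The standard uncertainty for Type A evaluation is u = s / sqrt(n).
u = 0.4105 / sqrt(17)
u = 0.4105 / 4.1231
u = 0.0996

0.0996


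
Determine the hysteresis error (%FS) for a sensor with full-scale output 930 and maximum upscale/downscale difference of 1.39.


Hysteresis = (max difference / full scale) * 100%.
H = (1.39 / 930) * 100
H = 0.149 %FS

0.149 %FS


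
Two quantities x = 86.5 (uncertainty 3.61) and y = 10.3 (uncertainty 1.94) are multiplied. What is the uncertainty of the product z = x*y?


For a product z = x*y, the relative uncertainty is:
uz/z = sqrt((ux/x)^2 + (uy/y)^2)
Relative uncertainties: ux/x = 3.61/86.5 = 0.041734
uy/y = 1.94/10.3 = 0.18835
z = 86.5 * 10.3 = 891.0
uz = 891.0 * sqrt(0.041734^2 + 0.18835^2) = 171.88

171.88


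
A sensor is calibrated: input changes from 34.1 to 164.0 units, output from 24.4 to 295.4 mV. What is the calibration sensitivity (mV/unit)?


Sensitivity = (y2 - y1) / (x2 - x1).
S = (295.4 - 24.4) / (164.0 - 34.1)
S = 271.0 / 129.9
S = 2.0862 mV/unit

2.0862 mV/unit


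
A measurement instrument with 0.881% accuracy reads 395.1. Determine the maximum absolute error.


Absolute error = (accuracy% / 100) * reading.
Error = (0.881 / 100) * 395.1
Error = 0.00881 * 395.1
Error = 3.4808

3.4808


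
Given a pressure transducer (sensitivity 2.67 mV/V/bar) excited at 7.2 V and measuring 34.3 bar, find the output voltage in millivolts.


Output = sensitivity * Vex * P.
Vout = 2.67 * 7.2 * 34.3
Vout = 19.224 * 34.3
Vout = 659.38 mV

659.38 mV


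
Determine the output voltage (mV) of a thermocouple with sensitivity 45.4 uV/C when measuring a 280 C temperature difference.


The thermocouple output V = sensitivity * dT.
V = 45.4 uV/C * 280 C
V = 12712.0 uV
V = 12.712 mV

12.712 mV


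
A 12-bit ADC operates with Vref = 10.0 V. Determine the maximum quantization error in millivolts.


The maximum quantization error is +/- LSB/2.
LSB = Vref / 2^n = 10.0 / 4096 = 0.00244141 V
Max error = LSB / 2 = 0.00244141 / 2 = 0.0012207 V
Max error = 1.2207 mV

1.2207 mV


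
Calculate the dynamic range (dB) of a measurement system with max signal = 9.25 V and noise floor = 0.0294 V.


Dynamic range = 20 * log10(Vmax / Vnoise).
DR = 20 * log10(9.25 / 0.0294)
DR = 20 * log10(314.63)
DR = 49.96 dB

49.96 dB


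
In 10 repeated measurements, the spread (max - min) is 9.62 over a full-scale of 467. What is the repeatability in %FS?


Repeatability = (spread / full scale) * 100%.
R = (9.62 / 467) * 100
R = 2.06 %FS

2.06 %FS


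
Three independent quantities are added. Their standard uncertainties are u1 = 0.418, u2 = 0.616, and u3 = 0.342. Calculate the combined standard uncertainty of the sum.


For a sum of independent quantities, uc = sqrt(u1^2 + u2^2 + u3^2).
uc = sqrt(0.418^2 + 0.616^2 + 0.342^2)
uc = sqrt(0.174724 + 0.379456 + 0.116964)
uc = 0.8192

0.8192


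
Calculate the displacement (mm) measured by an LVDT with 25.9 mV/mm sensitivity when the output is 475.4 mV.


Displacement = Vout / sensitivity.
d = 475.4 / 25.9
d = 18.355 mm

18.355 mm


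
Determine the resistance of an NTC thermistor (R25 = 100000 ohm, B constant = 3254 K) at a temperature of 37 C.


NTC thermistor equation: Rt = R25 * exp(B * (1/T - 1/T25)).
T in Kelvin: 310.15 K, T25 = 298.15 K
1/T - 1/T25 = 1/310.15 - 1/298.15 = -0.00012977
B * (1/T - 1/T25) = 3254 * -0.00012977 = -0.4223
Rt = 100000 * exp(-0.4223) = 65555.6 ohm

65555.6 ohm


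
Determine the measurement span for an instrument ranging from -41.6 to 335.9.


Span = upper range - lower range.
Span = 335.9 - (-41.6)
Span = 377.5

377.5


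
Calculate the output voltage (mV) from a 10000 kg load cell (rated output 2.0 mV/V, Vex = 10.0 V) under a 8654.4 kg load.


Vout = rated_output * Vex * (load / capacity).
Vout = 2.0 * 10.0 * (8654.4 / 10000)
Vout = 2.0 * 10.0 * 0.86544
Vout = 17.309 mV

17.309 mV


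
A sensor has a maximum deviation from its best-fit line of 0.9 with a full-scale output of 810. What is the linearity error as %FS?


Linearity error = (max deviation / full scale) * 100%.
Linearity = (0.9 / 810) * 100
Linearity = 0.111 %FS

0.111 %FS


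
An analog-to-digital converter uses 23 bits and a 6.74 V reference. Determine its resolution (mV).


The resolution (LSB) of an ADC is Vref / 2^n.
LSB = 6.74 / 2^23
LSB = 6.74 / 8388608
LSB = 8e-07 V = 0.00080347 mV

0.00080347 mV


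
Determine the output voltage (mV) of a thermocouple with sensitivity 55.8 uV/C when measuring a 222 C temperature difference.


The thermocouple output V = sensitivity * dT.
V = 55.8 uV/C * 222 C
V = 12387.6 uV
V = 12.388 mV

12.388 mV


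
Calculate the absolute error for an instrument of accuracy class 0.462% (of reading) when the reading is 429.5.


Absolute error = (accuracy% / 100) * reading.
Error = (0.462 / 100) * 429.5
Error = 0.00462 * 429.5
Error = 1.9843

1.9843


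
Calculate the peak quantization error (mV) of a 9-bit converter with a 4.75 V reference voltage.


The maximum quantization error is +/- LSB/2.
LSB = Vref / 2^n = 4.75 / 512 = 0.00927734 V
Max error = LSB / 2 = 0.00927734 / 2 = 0.00463867 V
Max error = 4.6387 mV

4.6387 mV


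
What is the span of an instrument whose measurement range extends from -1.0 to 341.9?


Span = upper range - lower range.
Span = 341.9 - (-1.0)
Span = 342.9

342.9


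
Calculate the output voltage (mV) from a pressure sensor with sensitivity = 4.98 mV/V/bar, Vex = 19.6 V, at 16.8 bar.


Output = sensitivity * Vex * P.
Vout = 4.98 * 19.6 * 16.8
Vout = 97.608 * 16.8
Vout = 1639.81 mV

1639.81 mV


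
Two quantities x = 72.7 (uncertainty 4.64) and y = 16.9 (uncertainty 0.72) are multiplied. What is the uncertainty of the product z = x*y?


For a product z = x*y, the relative uncertainty is:
uz/z = sqrt((ux/x)^2 + (uy/y)^2)
Relative uncertainties: ux/x = 4.64/72.7 = 0.063824
uy/y = 0.72/16.9 = 0.042604
z = 72.7 * 16.9 = 1228.6
uz = 1228.6 * sqrt(0.063824^2 + 0.042604^2) = 94.281

94.281


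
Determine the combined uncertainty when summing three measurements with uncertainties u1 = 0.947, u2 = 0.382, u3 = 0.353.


For a sum of independent quantities, uc = sqrt(u1^2 + u2^2 + u3^2).
uc = sqrt(0.947^2 + 0.382^2 + 0.353^2)
uc = sqrt(0.896809 + 0.145924 + 0.124609)
uc = 1.0804

1.0804


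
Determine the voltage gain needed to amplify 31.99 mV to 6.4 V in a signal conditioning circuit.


Gain = Vout / Vin (converting to same units).
G = 6.4 V / 31.99 mV
G = 6400.0 mV / 31.99 mV
G = 200.06

200.06


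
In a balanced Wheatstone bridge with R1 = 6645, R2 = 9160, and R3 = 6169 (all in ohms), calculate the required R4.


At balance: R1*R4 = R2*R3, so R4 = R2*R3/R1.
R4 = 9160 * 6169 / 6645
R4 = 56508040 / 6645
R4 = 8503.84 ohm

8503.84 ohm


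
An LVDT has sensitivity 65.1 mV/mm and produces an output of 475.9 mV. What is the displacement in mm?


Displacement = Vout / sensitivity.
d = 475.9 / 65.1
d = 7.31 mm

7.31 mm


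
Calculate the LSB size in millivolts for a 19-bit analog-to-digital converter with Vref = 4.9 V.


The resolution (LSB) of an ADC is Vref / 2^n.
LSB = 4.9 / 2^19
LSB = 4.9 / 524288
LSB = 9.35e-06 V = 0.00934601 mV

0.00934601 mV


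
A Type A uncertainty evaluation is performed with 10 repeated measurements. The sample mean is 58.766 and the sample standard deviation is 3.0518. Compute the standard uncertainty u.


The standard uncertainty for Type A evaluation is u = s / sqrt(n).
u = 3.0518 / sqrt(10)
u = 3.0518 / 3.1623
u = 0.9651

0.9651


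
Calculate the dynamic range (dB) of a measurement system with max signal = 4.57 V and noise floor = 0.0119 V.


Dynamic range = 20 * log10(Vmax / Vnoise).
DR = 20 * log10(4.57 / 0.0119)
DR = 20 * log10(384.03)
DR = 51.69 dB

51.69 dB


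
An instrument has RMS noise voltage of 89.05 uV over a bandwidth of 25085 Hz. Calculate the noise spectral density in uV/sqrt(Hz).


Noise spectral density = Vrms / sqrt(BW).
NSD = 89.05 / sqrt(25085)
NSD = 89.05 / 158.3824
NSD = 0.5622 uV/sqrt(Hz)

0.5622 uV/sqrt(Hz)


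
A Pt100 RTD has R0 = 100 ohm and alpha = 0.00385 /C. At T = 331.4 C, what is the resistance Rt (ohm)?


The RTD equation: Rt = R0 * (1 + alpha * T).
Rt = 100 * (1 + 0.00385 * 331.4)
Rt = 100 * (1 + 1.27589)
Rt = 100 * 2.27589
Rt = 227.589 ohm

227.589 ohm


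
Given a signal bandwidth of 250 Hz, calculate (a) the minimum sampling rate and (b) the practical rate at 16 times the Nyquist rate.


By Nyquist theorem, fs_min = 2 * fmax.
fs_min = 2 * 250 = 500 Hz
Practical rate = 16 * fs_min = 16 * 500 = 8000 Hz

fs_min = 500 Hz, fs_practical = 8000 Hz


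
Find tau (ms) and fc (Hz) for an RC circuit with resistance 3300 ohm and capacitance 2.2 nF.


Time constant: tau = R * C.
tau = 3300 * 2.20e-09 = 7.26e-06 s
tau = 0.0073 ms
Cutoff frequency: fc = 1 / (2*pi*R*C).
fc = 1 / (2*pi*7.26e-06) = 21922.17 Hz

tau = 0.0073 ms, fc = 21922.17 Hz


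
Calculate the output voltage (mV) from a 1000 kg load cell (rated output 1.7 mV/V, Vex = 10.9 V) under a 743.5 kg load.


Vout = rated_output * Vex * (load / capacity).
Vout = 1.7 * 10.9 * (743.5 / 1000)
Vout = 1.7 * 10.9 * 0.7435
Vout = 13.777 mV

13.777 mV


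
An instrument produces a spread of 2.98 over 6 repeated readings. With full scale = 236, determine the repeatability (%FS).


Repeatability = (spread / full scale) * 100%.
R = (2.98 / 236) * 100
R = 1.263 %FS

1.263 %FS


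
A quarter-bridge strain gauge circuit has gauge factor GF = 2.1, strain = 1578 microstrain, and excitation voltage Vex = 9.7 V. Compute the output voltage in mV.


Quarter bridge output: Vout = (GF * epsilon * Vex) / 4.
Vout = (2.1 * 1578e-6 * 9.7) / 4
Vout = 0.03214386 / 4 V
Vout = 0.00803596 V = 8.036 mV

8.036 mV


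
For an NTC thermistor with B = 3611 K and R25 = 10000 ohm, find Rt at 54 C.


NTC thermistor equation: Rt = R25 * exp(B * (1/T - 1/T25)).
T in Kelvin: 327.15 K, T25 = 298.15 K
1/T - 1/T25 = 1/327.15 - 1/298.15 = -0.00029731
B * (1/T - 1/T25) = 3611 * -0.00029731 = -1.0736
Rt = 10000 * exp(-1.0736) = 3417.7 ohm

3417.7 ohm


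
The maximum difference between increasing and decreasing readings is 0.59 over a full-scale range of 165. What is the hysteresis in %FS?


Hysteresis = (max difference / full scale) * 100%.
H = (0.59 / 165) * 100
H = 0.358 %FS

0.358 %FS


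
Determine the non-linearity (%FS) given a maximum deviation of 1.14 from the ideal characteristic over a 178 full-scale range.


Linearity error = (max deviation / full scale) * 100%.
Linearity = (1.14 / 178) * 100
Linearity = 0.64 %FS

0.64 %FS


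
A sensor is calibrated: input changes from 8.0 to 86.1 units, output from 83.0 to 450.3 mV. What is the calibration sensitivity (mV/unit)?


Sensitivity = (y2 - y1) / (x2 - x1).
S = (450.3 - 83.0) / (86.1 - 8.0)
S = 367.3 / 78.1
S = 4.7029 mV/unit

4.7029 mV/unit


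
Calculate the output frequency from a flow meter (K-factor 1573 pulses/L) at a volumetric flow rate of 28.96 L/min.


Frequency = K * Q / 60 (converting L/min to L/s).
f = 1573 * 28.96 / 60
f = 45554.08 / 60
f = 759.23 Hz

759.23 Hz
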